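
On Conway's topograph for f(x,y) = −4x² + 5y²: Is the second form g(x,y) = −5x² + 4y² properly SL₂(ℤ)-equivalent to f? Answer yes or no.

D₁ = 80, D₂ = 80
river cycle of f (length 2): (-4, 8, 1), (1, 8, -4)
river cycle of g (length 2): (4, 8, -1), (-1, 8, 4)
cycles differ ⇒ inequivalent

no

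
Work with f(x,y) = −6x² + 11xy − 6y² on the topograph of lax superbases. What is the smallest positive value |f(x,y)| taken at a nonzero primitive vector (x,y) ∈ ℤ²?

translate: b→1 (≡-11 mod 12), so (6,-11,6)→(6,1,1)
flip: (6,1,1)→(1,-1,6)
translate: b→1 (≡-1 mod 2), so (1,-1,6)→(1,1,6)
reduced (well bottom): (1,1,6) with a≤c, −a<b≤a
well minimum |f| = |-1| = 1 (negative-definite)

1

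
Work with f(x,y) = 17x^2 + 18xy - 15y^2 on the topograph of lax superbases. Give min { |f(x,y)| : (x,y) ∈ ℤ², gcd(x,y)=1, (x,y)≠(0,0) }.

river: ρ → (-15,12,20)
river: ρ → (20,28,-7)
river: ρ → (-7,28,20)
river: ρ → (20,12,-15)
river: ρ → (-15,18,17)
river: ρ → (17,16,-16)
river: ρ → (-16,16,17)
river: ρ → (17,18,-15)
closes: descent 0, river 8
min |a| on river = 7

7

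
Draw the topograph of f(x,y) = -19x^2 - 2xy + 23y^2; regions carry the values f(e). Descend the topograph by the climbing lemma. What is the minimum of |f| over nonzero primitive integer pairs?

descent: ρ → (23,2,-19)
descent: ρ → (-19,36,6)  [lands on river]
river: ρ → (6,36,-19)
river: ρ → (-19,40,2)
river: ρ → (2,40,-19)
closes: descent 2, river 4
min |a| on river = 2

2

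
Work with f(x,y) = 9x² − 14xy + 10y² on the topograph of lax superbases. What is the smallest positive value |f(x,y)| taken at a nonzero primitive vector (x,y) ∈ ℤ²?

translate: b→4 (≡-14 mod 18), so (9,-14,10)→(9,4,5)
flip: (9,4,5)→(5,-4,9)
reduced (well bottom): (5,-4,9) with a≤c, −a<b≤a
well minimum = a = 5

5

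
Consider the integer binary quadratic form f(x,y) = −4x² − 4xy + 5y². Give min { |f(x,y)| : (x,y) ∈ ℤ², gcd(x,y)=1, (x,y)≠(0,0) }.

descent: ρ → (5,4,-4)  [lands on river]
river: ρ → (-4,4,5)
river: ρ → (5,6,-3)
river: ρ → (-3,6,5)
closes: descent 1, river 4
min |a| on river = 3

3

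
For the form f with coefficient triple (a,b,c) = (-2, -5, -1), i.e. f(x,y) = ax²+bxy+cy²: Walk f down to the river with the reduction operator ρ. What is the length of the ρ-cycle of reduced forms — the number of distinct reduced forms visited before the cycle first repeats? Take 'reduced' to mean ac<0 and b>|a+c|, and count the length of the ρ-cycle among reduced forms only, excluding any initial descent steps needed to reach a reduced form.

D = 17, ⌊√D⌋ = 4
descent: ρ → (-1,3,2)  [lands on river]
river: ρ → (2,1,-2)
river: ρ → (-2,3,1)
river: ρ → (1,3,-2)
river: ρ → (-2,1,2)
river: ρ → (2,3,-1)
ρ-cycle length = 6 (tail of 1 descent step not counted)

6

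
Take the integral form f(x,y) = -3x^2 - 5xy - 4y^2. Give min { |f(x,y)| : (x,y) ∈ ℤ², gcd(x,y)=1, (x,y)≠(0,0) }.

translate: b→-1 (≡5 mod 6), so (3,5,4)→(3,-1,2)
flip: (3,-1,2)→(2,1,3)
reduced (well bottom): (2,1,3) with a≤c, −a<b≤a
well minimum |f| = |-2| = 2 (negative-definite)

2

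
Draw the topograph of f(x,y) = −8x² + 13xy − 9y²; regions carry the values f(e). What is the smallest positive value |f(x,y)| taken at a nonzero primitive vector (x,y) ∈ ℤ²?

translate: b→3 (≡-13 mod 16), so (8,-13,9)→(8,3,4)
flip: (8,3,4)→(4,-3,8)
reduced (well bottom): (4,-3,8) with a≤c, −a<b≤a
well minimum |f| = |-4| = 4 (negative-definite)

4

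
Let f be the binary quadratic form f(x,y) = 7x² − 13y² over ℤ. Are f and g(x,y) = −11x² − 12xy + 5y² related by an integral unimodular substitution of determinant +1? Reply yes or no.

D₁ = 364, D₂ = 364
river cycle of f (length 8): (7, 14, -6), (-6, 10, 11), (11, 12, -5), (-5, 18, 2), (2, 18, -5), (-5, 12, 11), (11, 10, -6), (-6, 14, 7)
river cycle of g (length 8): (5, 12, -11), (-11, 10, 6), (6, 14, -7), (-7, 14, 6), (6, 10, -11), (-11, 12, 5), (5, 18, -2), (-2, 18, 5)
cycles differ ⇒ inequivalent

no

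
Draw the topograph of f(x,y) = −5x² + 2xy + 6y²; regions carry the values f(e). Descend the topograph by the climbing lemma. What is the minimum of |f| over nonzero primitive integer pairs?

river: ρ → (6,10,-1)
river: ρ → (-1,10,6)
river: ρ → (6,2,-5)
river: ρ → (-5,8,3)
river: ρ → (3,10,-2)
river: ρ → (-2,10,3)
river: ρ → (3,8,-5)
river: ρ → (-5,2,6)
closes: descent 0, river 8
min |a| on river = 1

1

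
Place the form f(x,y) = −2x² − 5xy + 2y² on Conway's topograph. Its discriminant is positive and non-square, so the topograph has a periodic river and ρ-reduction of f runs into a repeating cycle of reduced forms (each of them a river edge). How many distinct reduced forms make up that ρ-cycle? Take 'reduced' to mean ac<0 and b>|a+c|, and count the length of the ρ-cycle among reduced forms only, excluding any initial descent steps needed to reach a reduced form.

D = 41, ⌊√D⌋ = 6
descent: ρ → (2,5,-2)  [lands on river]
river: ρ → (-2,3,4)
river: ρ → (4,5,-1)
river: ρ → (-1,5,4)
river: ρ → (4,3,-2)
river: ρ → (-2,5,2)
river: ρ → (2,3,-4)
river: ρ → (-4,5,1)
river: ρ → (1,5,-4)
river: ρ → (-4,3,2)
ρ-cycle length = 10 (tail of 1 descent step not counted)

10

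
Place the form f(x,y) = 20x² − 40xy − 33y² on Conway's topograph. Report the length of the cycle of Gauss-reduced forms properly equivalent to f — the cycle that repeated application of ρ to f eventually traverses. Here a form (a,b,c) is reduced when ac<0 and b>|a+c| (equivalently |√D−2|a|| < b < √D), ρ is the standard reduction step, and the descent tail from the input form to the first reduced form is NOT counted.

D = 4240, ⌊√D⌋ = 65
descent: ρ → (-33,40,20)  [lands on river]
river: ρ → (20,40,-33)
river: ρ → (-33,26,27)
river: ρ → (27,28,-32)
river: ρ → (-32,36,23)
river: ρ → (23,56,-12)
river: ρ → (-12,64,3)
river: ρ → (3,62,-33)
river: ρ → (-33,4,32)
river: ρ → (32,60,-5)
river: ρ → (-5,60,32)
river: ρ → (32,4,-33)
river: ρ → (-33,62,3)
river: ρ → (3,64,-12)
river: ρ → (-12,56,23)
river: ρ → (23,36,-32)
river: ρ → (-32,28,27)
river: ρ → (27,26,-33)
ρ-cycle length = 18 (tail of 1 descent step not counted)

18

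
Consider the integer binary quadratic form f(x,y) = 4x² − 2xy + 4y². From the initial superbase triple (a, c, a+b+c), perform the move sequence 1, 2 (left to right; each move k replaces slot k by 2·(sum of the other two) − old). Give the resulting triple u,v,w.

start (4,4,6) = (f(1,0),f(0,1),f(1,1))
replace slot 1: 2·(4+6) − 4 = 16 → (16,4,6)
replace slot 2: 2·(16+6) − 4 = 40 → (16,40,6)

16,40,6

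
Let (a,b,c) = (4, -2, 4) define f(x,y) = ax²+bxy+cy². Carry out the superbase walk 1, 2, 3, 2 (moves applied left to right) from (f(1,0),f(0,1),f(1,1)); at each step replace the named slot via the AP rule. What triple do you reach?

start (4,4,6) = (f(1,0),f(0,1),f(1,1))
replace slot 1: 2·(4+6) − 4 = 16 → (16,4,6)
replace slot 2: 2·(16+6) − 4 = 40 → (16,40,6)
replace slot 3: 2·(16+40) − 6 = 106 → (16,40,106)
replace slot 2: 2·(16+106) − 40 = 204 → (16,204,106)

16,204,106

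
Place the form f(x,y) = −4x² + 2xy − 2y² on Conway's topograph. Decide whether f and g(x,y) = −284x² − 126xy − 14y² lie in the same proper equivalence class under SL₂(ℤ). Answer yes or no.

D₁ = -28, D₂ = -28
f is negative-definite; reduce −f:
−f: flip: (4,-2,2)→(2,2,4)
−f: reduced (well bottom): (2,2,4) with a≤c, −a<b≤a
flip sign back: reduced form of f is (-2,-2,-4)
g is negative-definite; reduce −g:
−g: flip: (284,126,14)→(14,-126,284)
−g: translate: b→14 (≡-126 mod 28), so (14,-126,284)→(14,14,4)
−g: flip: (14,14,4)→(4,-14,14)
−g: translate: b→2 (≡-14 mod 8), so (4,-14,14)→(4,2,2)
−g: flip: (4,2,2)→(2,-2,4)
−g: translate: b→2 (≡-2 mod 4), so (2,-2,4)→(2,2,4)
−g: reduced (well bottom): (2,2,4) with a≤c, −a<b≤a
flip sign back: reduced form of g is (-2,-2,-4)
reduced forms (-2, -2, -4) vs (-2, -2, -4) ⇒ equivalent

yes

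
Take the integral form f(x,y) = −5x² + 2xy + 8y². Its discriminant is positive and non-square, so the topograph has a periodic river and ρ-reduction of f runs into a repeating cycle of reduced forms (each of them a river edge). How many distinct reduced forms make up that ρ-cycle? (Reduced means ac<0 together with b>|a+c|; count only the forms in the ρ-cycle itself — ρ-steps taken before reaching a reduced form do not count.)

D = 164, ⌊√D⌋ = 12
descent: ρ → (8,-2,-5)
descent: ρ → (-5,12,1)  [lands on river]
river: ρ → (1,12,-5)
river: ρ → (-5,8,5)
river: ρ → (5,12,-1)
river: ρ → (-1,12,5)
river: ρ → (5,8,-5)
ρ-cycle length = 6 (tail of 2 descent steps not counted)

6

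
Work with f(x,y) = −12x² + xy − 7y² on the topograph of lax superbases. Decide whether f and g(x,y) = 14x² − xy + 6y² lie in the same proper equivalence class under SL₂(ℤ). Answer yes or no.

D₁ = -335, D₂ = -335
f is negative-definite; reduce −f:
−f: flip: (12,-1,7)→(7,1,12)
−f: reduced (well bottom): (7,1,12) with a≤c, −a<b≤a
flip sign back: reduced form of f is (-7,-1,-12)
g: flip: (14,-1,6)→(6,1,14)
g: reduced (well bottom): (6,1,14) with a≤c, −a<b≤a
reduced forms (-7, -1, -12) vs (6, 1, 14) ⇒ inequivalent

no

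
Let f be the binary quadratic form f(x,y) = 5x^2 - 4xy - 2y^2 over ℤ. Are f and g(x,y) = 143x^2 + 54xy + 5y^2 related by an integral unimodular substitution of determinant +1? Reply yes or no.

D₁ = 56, D₂ = 56
river cycle of f (length 4): (-2, 4, 5), (5, 6, -1), (-1, 6, 5), (5, 4, -2)
river cycle of g (length 4): (5, 6, -1), (-1, 6, 5), (5, 4, -2), (-2, 4, 5)
cycles coincide ⇒ equivalent

yes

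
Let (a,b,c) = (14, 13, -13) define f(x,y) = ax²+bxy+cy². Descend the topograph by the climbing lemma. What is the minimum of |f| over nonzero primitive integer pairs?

river: ρ → (-13,13,14)
river: ρ → (14,15,-12)
river: ρ → (-12,9,17)
river: ρ → (17,25,-4)
river: ρ → (-4,23,23)
river: ρ → (23,23,-4)
river: ρ → (-4,25,17)
river: ρ → (17,9,-12)
river: ρ → (-12,15,14)
river: ρ → (14,13,-13)
closes: descent 0, river 10
min |a| on river = 4

4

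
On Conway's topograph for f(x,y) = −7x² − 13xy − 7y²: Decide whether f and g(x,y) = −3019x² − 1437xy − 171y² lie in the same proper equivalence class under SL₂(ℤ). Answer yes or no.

D₁ = -27, D₂ = -27
f is negative-definite; reduce −f:
−f: translate: b→-1 (≡13 mod 14), so (7,13,7)→(7,-1,1)
−f: flip: (7,-1,1)→(1,1,7)
−f: reduced (well bottom): (1,1,7) with a≤c, −a<b≤a
flip sign back: reduced form of f is (-1,-1,-7)
g is negative-definite; reduce −g:
−g: flip: (3019,1437,171)→(171,-1437,3019)
−g: translate: b→-69 (≡-1437 mod 342), so (171,-1437,3019)→(171,-69,7)
−g: flip: (171,-69,7)→(7,69,171)
−g: translate: b→-1 (≡69 mod 14), so (7,69,171)→(7,-1,1)
−g: flip: (7,-1,1)→(1,1,7)
−g: reduced (well bottom): (1,1,7) with a≤c, −a<b≤a
flip sign back: reduced form of g is (-1,-1,-7)
reduced forms (-1, -1, -7) vs (-1, -1, -7) ⇒ equivalent

yes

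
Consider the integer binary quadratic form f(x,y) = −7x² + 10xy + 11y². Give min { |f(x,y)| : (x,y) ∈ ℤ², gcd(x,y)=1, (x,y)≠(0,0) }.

river: ρ → (11,12,-6)
river: ρ → (-6,12,11)
river: ρ → (11,10,-7)
river: ρ → (-7,18,3)
river: ρ → (3,18,-7)
river: ρ → (-7,10,11)
closes: descent 0, river 6
min |a| on river = 3

3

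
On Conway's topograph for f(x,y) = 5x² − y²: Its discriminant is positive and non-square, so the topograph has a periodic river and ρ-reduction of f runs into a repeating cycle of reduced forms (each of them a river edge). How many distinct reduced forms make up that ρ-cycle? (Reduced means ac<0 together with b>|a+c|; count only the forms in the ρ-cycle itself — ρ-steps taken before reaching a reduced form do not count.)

D = 20, ⌊√D⌋ = 4
descent: ρ → (-1,4,1)  [lands on river]
river: ρ → (1,4,-1)
ρ-cycle length = 2 (tail of 1 descent step not counted)

2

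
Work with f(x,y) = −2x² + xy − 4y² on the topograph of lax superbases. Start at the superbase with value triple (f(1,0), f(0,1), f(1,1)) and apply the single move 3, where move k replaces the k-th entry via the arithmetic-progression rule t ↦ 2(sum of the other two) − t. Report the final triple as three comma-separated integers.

start (-2,-4,-5) = (f(1,0),f(0,1),f(1,1))
replace slot 3: 2·((-2)+(-4)) − (-5) = -7 → (-2,-4,-7)

-2,-4,-7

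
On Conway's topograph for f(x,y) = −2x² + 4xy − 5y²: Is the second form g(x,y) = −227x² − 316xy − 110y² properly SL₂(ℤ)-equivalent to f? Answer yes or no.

D₁ = -24, D₂ = -24
f is negative-definite; reduce −f:
−f: translate: b→0 (≡-4 mod 4), so (2,-4,5)→(2,0,3)
−f: reduced (well bottom): (2,0,3) with a≤c, −a<b≤a
flip sign back: reduced form of f is (-2,0,-3)
g is negative-definite; reduce −g:
−g: translate: b→-138 (≡316 mod 454), so (227,316,110)→(227,-138,21)
−g: flip: (227,-138,21)→(21,138,227)
−g: translate: b→12 (≡138 mod 42), so (21,138,227)→(21,12,2)
−g: flip: (21,12,2)→(2,-12,21)
−g: translate: b→0 (≡-12 mod 4), so (2,-12,21)→(2,0,3)
−g: reduced (well bottom): (2,0,3) with a≤c, −a<b≤a
flip sign back: reduced form of g is (-2,0,-3)
reduced forms (-2, 0, -3) vs (-2, 0, -3) ⇒ equivalent

yes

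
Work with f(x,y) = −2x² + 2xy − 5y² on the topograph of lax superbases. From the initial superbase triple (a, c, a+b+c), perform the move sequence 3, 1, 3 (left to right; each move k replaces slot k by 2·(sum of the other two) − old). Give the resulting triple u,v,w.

start (-2,-5,-5) = (f(1,0),f(0,1),f(1,1))
replace slot 3: 2·((-2)+(-5)) − (-5) = -9 → (-2,-5,-9)
replace slot 1: 2·((-5)+(-9)) − (-2) = -26 → (-26,-5,-9)
replace slot 3: 2·((-26)+(-5)) − (-9) = -53 → (-26,-5,-53)

-26,-5,-53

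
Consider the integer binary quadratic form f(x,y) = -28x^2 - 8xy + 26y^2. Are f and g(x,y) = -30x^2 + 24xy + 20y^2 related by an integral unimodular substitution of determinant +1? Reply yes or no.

D₁ = 2976, D₂ = 2976
river cycle of f (length 10): (26, 8, -28), (-28, 48, 6), (6, 48, -28), (-28, 8, 26), (26, 44, -10), (-10, 36, 42), (42, 48, -4), (-4, 48, 42), (42, 36, -10), (-10, 44, 26)
river cycle of g (length 10): (20, 16, -34), (-34, 52, 2), (2, 52, -34), (-34, 16, 20), (20, 24, -30), (-30, 36, 14), (14, 48, -12), (-12, 48, 14), (14, 36, -30), (-30, 24, 20)
cycles differ ⇒ inequivalent

no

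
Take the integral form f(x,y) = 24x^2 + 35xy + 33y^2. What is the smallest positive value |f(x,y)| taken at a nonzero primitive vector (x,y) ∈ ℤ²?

translate: b→-13 (≡35 mod 48), so (24,35,33)→(24,-13,22)
flip: (24,-13,22)→(22,13,24)
reduced (well bottom): (22,13,24) with a≤c, −a<b≤a
well minimum = a = 22

22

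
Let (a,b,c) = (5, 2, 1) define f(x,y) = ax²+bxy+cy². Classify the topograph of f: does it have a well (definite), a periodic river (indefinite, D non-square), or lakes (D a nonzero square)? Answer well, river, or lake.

D = b²−4ac = 2² − 4·5·1 = -16
D < 0 ⇒ definite ⇒ every region one sign ⇒ single well

well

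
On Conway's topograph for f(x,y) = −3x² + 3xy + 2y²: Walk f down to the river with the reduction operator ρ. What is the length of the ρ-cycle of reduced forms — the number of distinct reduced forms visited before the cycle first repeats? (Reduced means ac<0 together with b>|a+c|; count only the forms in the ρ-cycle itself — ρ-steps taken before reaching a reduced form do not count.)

D = 33, ⌊√D⌋ = 5
river: ρ → (2,5,-1)
river: ρ → (-1,5,2)
river: ρ → (2,3,-3)
river: ρ → (-3,3,2)
ρ-cycle length = 4 (tail of 0 descent steps not counted)

4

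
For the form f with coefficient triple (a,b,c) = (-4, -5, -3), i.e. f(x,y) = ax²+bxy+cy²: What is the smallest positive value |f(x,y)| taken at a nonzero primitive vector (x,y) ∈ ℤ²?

translate: b→-3 (≡5 mod 8), so (4,5,3)→(4,-3,2)
flip: (4,-3,2)→(2,3,4)
translate: b→-1 (≡3 mod 4), so (2,3,4)→(2,-1,3)
reduced (well bottom): (2,-1,3) with a≤c, −a<b≤a
well minimum |f| = |-2| = 2 (negative-definite)

2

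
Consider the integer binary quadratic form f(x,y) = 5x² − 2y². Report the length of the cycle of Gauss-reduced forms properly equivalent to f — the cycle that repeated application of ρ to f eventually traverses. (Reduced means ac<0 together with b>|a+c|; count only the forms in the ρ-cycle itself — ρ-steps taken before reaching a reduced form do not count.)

D = 40, ⌊√D⌋ = 6
descent: ρ → (-2,4,3)  [lands on river]
river: ρ → (3,2,-3)
river: ρ → (-3,4,2)
river: ρ → (2,4,-3)
river: ρ → (-3,2,3)
river: ρ → (3,4,-2)
ρ-cycle length = 6 (tail of 1 descent step not counted)

6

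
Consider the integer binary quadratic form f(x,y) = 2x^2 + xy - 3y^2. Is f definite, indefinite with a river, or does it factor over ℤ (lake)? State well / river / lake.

D = b²−4ac = 1² − 4·2·(-3) = 25
D = 5² is a perfect square ⇒ form factors over ℤ ⇒ lakes

lake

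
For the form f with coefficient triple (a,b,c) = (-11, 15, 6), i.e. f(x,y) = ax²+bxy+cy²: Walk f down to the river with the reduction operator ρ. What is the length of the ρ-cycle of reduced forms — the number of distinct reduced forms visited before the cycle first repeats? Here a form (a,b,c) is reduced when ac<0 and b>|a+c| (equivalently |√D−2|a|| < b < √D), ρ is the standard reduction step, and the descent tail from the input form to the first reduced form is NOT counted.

D = 489, ⌊√D⌋ = 22
river: ρ → (6,21,-2)
river: ρ → (-2,19,16)
river: ρ → (16,13,-5)
river: ρ → (-5,17,10)
river: ρ → (10,3,-12)
river: ρ → (-12,21,1)
river: ρ → (1,21,-12)
river: ρ → (-12,3,10)
river: ρ → (10,17,-5)
river: ρ → (-5,13,16)
river: ρ → (16,19,-2)
river: ρ → (-2,21,6)
river: ρ → (6,15,-11)
river: ρ → (-11,7,10)
river: ρ → (10,13,-8)
river: ρ → (-8,19,4)
river: ρ → (4,21,-3)
river: ρ → (-3,21,4)
river: ρ → (4,19,-8)
river: ρ → (-8,13,10)
river: ρ → (10,7,-11)
river: ρ → (-11,15,6)
ρ-cycle length = 22 (tail of 0 descent steps not counted)

22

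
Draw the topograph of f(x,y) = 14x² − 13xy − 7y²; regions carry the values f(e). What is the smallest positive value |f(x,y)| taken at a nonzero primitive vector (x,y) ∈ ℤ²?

descent: ρ → (-7,13,14)  [lands on river]
river: ρ → (14,15,-6)
river: ρ → (-6,21,5)
river: ρ → (5,19,-10)
river: ρ → (-10,21,3)
river: ρ → (3,21,-10)
river: ρ → (-10,19,5)
river: ρ → (5,21,-6)
river: ρ → (-6,15,14)
river: ρ → (14,13,-7)
river: ρ → (-7,15,12)
river: ρ → (12,9,-10)
river: ρ → (-10,11,11)
river: ρ → (11,11,-10)
river: ρ → (-10,9,12)
river: ρ → (12,15,-7)
closes: descent 1, river 16
min |a| on river = 3

3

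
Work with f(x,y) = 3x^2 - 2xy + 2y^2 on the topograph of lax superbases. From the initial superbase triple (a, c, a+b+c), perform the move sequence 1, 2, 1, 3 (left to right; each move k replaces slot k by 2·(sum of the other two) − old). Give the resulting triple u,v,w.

start (3,2,3) = (f(1,0),f(0,1),f(1,1))
replace slot 1: 2·(2+3) − 3 = 7 → (7,2,3)
replace slot 2: 2·(7+3) − 2 = 18 → (7,18,3)
replace slot 1: 2·(18+3) − 7 = 35 → (35,18,3)
replace slot 3: 2·(35+18) − 3 = 103 → (35,18,103)

35,18,103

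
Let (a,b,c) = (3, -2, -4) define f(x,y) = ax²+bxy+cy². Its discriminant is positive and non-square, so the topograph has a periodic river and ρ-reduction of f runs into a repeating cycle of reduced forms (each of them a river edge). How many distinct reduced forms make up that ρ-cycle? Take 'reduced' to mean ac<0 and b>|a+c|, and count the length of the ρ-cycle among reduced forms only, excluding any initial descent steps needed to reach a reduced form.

D = 52, ⌊√D⌋ = 7
descent: ρ → (-4,2,3)  [lands on river]
river: ρ → (3,4,-3)
river: ρ → (-3,2,4)
river: ρ → (4,6,-1)
river: ρ → (-1,6,4)
river: ρ → (4,2,-3)
river: ρ → (-3,4,3)
river: ρ → (3,2,-4)
river: ρ → (-4,6,1)
river: ρ → (1,6,-4)
ρ-cycle length = 10 (tail of 1 descent step not counted)

10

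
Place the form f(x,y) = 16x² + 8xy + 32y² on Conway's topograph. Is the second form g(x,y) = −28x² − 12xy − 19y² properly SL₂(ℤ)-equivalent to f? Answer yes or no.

D₁ = -1984, D₂ = -1984
f: reduced (well bottom): (16,8,32) with a≤c, −a<b≤a
g is negative-definite; reduce −g:
−g: flip: (28,12,19)→(19,-12,28)
−g: reduced (well bottom): (19,-12,28) with a≤c, −a<b≤a
flip sign back: reduced form of g is (-19,12,-28)
reduced forms (16, 8, 32) vs (-19, 12, -28) ⇒ inequivalent

no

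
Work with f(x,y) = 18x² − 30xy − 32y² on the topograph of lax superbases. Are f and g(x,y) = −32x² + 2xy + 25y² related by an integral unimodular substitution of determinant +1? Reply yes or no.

D₁ = 3204, D₂ = 3204
river cycle of f (length 28): (-32, 30, 18), (18, 42, -20), (-20, 38, 22), (22, 50, -8), (-8, 46, 34), (34, 22, -20), (-20, 18, 36), (36, 54, -2), (-2, 54, 36), (36, 18, -20), … (18 more)
river cycle of g (length 20): (25, 48, -9), (-9, 42, 40), (40, 38, -11), (-11, 50, 16), (16, 46, -17), (-17, 56, 1), (1, 56, -17), (-17, 46, 16), (16, 50, -11), (-11, 38, 40), … (10 more)
cycles differ ⇒ inequivalent

no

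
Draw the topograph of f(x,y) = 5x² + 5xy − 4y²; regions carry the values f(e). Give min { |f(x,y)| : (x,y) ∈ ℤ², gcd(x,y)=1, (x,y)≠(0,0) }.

river: ρ → (-4,3,6)
river: ρ → (6,9,-1)
river: ρ → (-1,9,6)
river: ρ → (6,3,-4)
river: ρ → (-4,5,5)
river: ρ → (5,5,-4)
closes: descent 0, river 6
min |a| on river = 1

1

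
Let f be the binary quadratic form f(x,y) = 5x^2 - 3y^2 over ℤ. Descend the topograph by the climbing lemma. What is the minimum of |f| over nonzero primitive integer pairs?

descent: ρ → (-3,6,2)  [lands on river]
river: ρ → (2,6,-3)
closes: descent 1, river 2
min |a| on river = 2

2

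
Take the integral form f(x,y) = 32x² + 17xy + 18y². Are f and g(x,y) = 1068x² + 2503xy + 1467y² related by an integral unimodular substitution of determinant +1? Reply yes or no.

D₁ = -2015, D₂ = -2015
f: flip: (32,17,18)→(18,-17,32)
f: reduced (well bottom): (18,-17,32) with a≤c, −a<b≤a
g: translate: b→367 (≡2503 mod 2136), so (1068,2503,1467)→(1068,367,32)
g: flip: (1068,367,32)→(32,-367,1068)
g: translate: b→17 (≡-367 mod 64), so (32,-367,1068)→(32,17,18)
g: flip: (32,17,18)→(18,-17,32)
g: reduced (well bottom): (18,-17,32) with a≤c, −a<b≤a
reduced forms (18, -17, 32) vs (18, -17, 32) ⇒ equivalent

yes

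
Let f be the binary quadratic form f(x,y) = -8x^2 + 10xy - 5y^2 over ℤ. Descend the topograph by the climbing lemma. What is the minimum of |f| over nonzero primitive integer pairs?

translate: b→6 (≡-10 mod 16), so (8,-10,5)→(8,6,3)
flip: (8,6,3)→(3,-6,8)
translate: b→0 (≡-6 mod 6), so (3,-6,8)→(3,0,5)
reduced (well bottom): (3,0,5) with a≤c, −a<b≤a
well minimum |f| = |-3| = 3 (negative-definite)

3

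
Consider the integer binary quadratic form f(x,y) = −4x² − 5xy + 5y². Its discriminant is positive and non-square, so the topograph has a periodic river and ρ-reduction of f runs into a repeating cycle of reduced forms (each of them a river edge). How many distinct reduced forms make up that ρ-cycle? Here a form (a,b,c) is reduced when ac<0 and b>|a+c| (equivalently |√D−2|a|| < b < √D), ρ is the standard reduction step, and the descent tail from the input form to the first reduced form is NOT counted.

D = 105, ⌊√D⌋ = 10
descent: ρ → (5,5,-4)  [lands on river]
river: ρ → (-4,3,6)
river: ρ → (6,9,-1)
river: ρ → (-1,9,6)
river: ρ → (6,3,-4)
river: ρ → (-4,5,5)
ρ-cycle length = 6 (tail of 1 descent step not counted)

6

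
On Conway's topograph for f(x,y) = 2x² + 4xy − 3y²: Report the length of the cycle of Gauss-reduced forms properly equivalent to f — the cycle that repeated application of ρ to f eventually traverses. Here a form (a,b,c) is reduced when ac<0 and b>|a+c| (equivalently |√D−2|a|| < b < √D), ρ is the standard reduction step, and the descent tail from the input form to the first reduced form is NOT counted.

D = 40, ⌊√D⌋ = 6
river: ρ → (-3,2,3)
river: ρ → (3,4,-2)
river: ρ → (-2,4,3)
river: ρ → (3,2,-3)
river: ρ → (-3,4,2)
river: ρ → (2,4,-3)
ρ-cycle length = 6 (tail of 0 descent steps not counted)

6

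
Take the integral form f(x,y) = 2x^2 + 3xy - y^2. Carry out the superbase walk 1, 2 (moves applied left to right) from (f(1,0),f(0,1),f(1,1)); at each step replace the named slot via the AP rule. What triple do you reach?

start (2,-1,4) = (f(1,0),f(0,1),f(1,1))
replace slot 1: 2·((-1)+4) − 2 = 4 → (4,-1,4)
replace slot 2: 2·(4+4) − (-1) = 17 → (4,17,4)

4,17,4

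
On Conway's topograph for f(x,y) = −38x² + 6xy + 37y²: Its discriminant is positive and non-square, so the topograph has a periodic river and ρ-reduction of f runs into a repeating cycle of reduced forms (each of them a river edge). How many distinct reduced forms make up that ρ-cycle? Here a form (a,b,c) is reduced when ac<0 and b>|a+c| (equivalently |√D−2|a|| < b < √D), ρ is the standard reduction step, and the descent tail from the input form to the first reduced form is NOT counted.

D = 5660, ⌊√D⌋ = 75
river: ρ → (37,68,-7)
river: ρ → (-7,72,17)
river: ρ → (17,64,-23)
river: ρ → (-23,74,2)
river: ρ → (2,74,-23)
river: ρ → (-23,64,17)
river: ρ → (17,72,-7)
river: ρ → (-7,68,37)
river: ρ → (37,6,-38)
river: ρ → (-38,70,5)
river: ρ → (5,70,-38)
river: ρ → (-38,6,37)
ρ-cycle length = 12 (tail of 0 descent steps not counted)

12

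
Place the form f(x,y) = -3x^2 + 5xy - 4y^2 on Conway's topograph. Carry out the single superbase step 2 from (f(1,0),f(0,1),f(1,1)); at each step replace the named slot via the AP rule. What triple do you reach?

start (-3,-4,-2) = (f(1,0),f(0,1),f(1,1))
replace slot 2: 2·((-3)+(-2)) − (-4) = -6 → (-3,-6,-2)

-3,-6,-2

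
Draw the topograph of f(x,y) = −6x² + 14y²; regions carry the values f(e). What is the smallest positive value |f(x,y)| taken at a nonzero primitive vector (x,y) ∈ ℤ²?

descent: ρ → (14,0,-6)
descent: ρ → (-6,12,8)  [lands on river]
river: ρ → (8,4,-10)
river: ρ → (-10,16,2)
river: ρ → (2,16,-10)
river: ρ → (-10,4,8)
river: ρ → (8,12,-6)
closes: descent 2, river 6
min |a| on river = 2

2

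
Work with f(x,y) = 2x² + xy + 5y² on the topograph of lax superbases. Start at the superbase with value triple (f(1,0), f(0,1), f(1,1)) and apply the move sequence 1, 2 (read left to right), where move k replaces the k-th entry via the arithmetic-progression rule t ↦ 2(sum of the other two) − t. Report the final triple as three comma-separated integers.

start (2,5,8) = (f(1,0),f(0,1),f(1,1))
replace slot 1: 2·(5+8) − 2 = 24 → (24,5,8)
replace slot 2: 2·(24+8) − 5 = 59 → (24,59,8)

24,59,8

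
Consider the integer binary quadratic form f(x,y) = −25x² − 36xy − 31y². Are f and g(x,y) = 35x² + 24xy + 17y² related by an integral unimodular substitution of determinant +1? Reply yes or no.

D₁ = -1804, D₂ = -1804
f is negative-definite; reduce −f:
−f: translate: b→-14 (≡36 mod 50), so (25,36,31)→(25,-14,20)
−f: flip: (25,-14,20)→(20,14,25)
−f: reduced (well bottom): (20,14,25) with a≤c, −a<b≤a
flip sign back: reduced form of f is (-20,-14,-25)
g: flip: (35,24,17)→(17,-24,35)
g: translate: b→10 (≡-24 mod 34), so (17,-24,35)→(17,10,28)
g: reduced (well bottom): (17,10,28) with a≤c, −a<b≤a
reduced forms (-20, -14, -25) vs (17, 10, 28) ⇒ inequivalent

no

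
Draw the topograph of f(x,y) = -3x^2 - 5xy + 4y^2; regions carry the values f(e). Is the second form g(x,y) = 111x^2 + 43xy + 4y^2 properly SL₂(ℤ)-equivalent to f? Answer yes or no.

D₁ = 73, D₂ = 73
river cycle of f (length 18): (4, 5, -3), (-3, 7, 2), (2, 5, -6), (-6, 7, 1), (1, 7, -6), (-6, 5, 2), (2, 7, -3), (-3, 5, 4), (4, 3, -4), (-4, 5, 3), … (8 more)
river cycle of g (length 18): (4, 5, -3), (-3, 7, 2), (2, 5, -6), (-6, 7, 1), (1, 7, -6), (-6, 5, 2), (2, 7, -3), (-3, 5, 4), (4, 3, -4), (-4, 5, 3), … (8 more)
cycles coincide ⇒ equivalent

yes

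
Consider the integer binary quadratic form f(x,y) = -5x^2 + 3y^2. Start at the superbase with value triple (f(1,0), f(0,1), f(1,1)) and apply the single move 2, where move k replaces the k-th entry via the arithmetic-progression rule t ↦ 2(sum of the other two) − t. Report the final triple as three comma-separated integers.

start (-5,3,-2) = (f(1,0),f(0,1),f(1,1))
replace slot 2: 2·((-5)+(-2)) − 3 = -17 → (-5,-17,-2)

-5,-17,-2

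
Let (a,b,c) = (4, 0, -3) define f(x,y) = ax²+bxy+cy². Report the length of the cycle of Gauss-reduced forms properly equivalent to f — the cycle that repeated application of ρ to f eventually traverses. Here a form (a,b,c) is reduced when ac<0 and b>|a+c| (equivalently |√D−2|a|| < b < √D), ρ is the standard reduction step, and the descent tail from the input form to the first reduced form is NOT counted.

D = 48, ⌊√D⌋ = 6
descent: ρ → (-3,6,1)  [lands on river]
river: ρ → (1,6,-3)
ρ-cycle length = 2 (tail of 1 descent step not counted)

2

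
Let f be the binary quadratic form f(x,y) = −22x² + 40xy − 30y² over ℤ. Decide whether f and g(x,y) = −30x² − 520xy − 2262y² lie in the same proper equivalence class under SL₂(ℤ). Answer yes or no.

D₁ = -1040, D₂ = -1040
f is negative-definite; reduce −f:
−f: translate: b→4 (≡-40 mod 44), so (22,-40,30)→(22,4,12)
−f: flip: (22,4,12)→(12,-4,22)
−f: reduced (well bottom): (12,-4,22) with a≤c, −a<b≤a
flip sign back: reduced form of f is (-12,4,-22)
g is negative-definite; reduce −g:
−g: translate: b→-20 (≡520 mod 60), so (30,520,2262)→(30,-20,12)
−g: flip: (30,-20,12)→(12,20,30)
−g: translate: b→-4 (≡20 mod 24), so (12,20,30)→(12,-4,22)
−g: reduced (well bottom): (12,-4,22) with a≤c, −a<b≤a
flip sign back: reduced form of g is (-12,4,-22)
reduced forms (-12, 4, -22) vs (-12, 4, -22) ⇒ equivalent

yes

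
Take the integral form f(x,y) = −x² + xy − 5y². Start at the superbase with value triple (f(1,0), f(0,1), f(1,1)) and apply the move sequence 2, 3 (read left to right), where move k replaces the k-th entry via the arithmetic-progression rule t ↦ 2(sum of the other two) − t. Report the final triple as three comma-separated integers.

start (-1,-5,-5) = (f(1,0),f(0,1),f(1,1))
replace slot 2: 2·((-1)+(-5)) − (-5) = -7 → (-1,-7,-5)
replace slot 3: 2·((-1)+(-7)) − (-5) = -11 → (-1,-7,-11)

-1,-7,-11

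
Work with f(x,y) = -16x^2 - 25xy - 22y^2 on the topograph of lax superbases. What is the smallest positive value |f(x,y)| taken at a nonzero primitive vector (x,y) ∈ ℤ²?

translate: b→-7 (≡25 mod 32), so (16,25,22)→(16,-7,13)
flip: (16,-7,13)→(13,7,16)
reduced (well bottom): (13,7,16) with a≤c, −a<b≤a
well minimum |f| = |-13| = 13 (negative-definite)

13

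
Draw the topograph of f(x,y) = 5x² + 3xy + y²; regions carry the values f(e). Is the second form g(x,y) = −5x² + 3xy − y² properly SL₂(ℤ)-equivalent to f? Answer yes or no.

D₁ = -11, D₂ = -11
f: flip: (5,3,1)→(1,-3,5)
f: translate: b→1 (≡-3 mod 2), so (1,-3,5)→(1,1,3)
f: reduced (well bottom): (1,1,3) with a≤c, −a<b≤a
g is negative-definite; reduce −g:
−g: flip: (5,-3,1)→(1,3,5)
−g: translate: b→1 (≡3 mod 2), so (1,3,5)→(1,1,3)
−g: reduced (well bottom): (1,1,3) with a≤c, −a<b≤a
flip sign back: reduced form of g is (-1,-1,-3)
reduced forms (1, 1, 3) vs (-1, -1, -3) ⇒ inequivalent

no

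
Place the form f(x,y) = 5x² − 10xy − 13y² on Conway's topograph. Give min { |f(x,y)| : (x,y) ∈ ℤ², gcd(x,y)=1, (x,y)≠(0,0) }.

descent: ρ → (-13,10,5)  [lands on river]
river: ρ → (5,10,-13)
river: ρ → (-13,16,2)
river: ρ → (2,16,-13)
closes: descent 1, river 4
min |a| on river = 2

2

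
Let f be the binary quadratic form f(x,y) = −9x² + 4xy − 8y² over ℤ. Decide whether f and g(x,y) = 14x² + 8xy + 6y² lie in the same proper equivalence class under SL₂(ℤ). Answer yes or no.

D₁ = -272, D₂ = -272
f is negative-definite; reduce −f:
−f: flip: (9,-4,8)→(8,4,9)
−f: reduced (well bottom): (8,4,9) with a≤c, −a<b≤a
flip sign back: reduced form of f is (-8,-4,-9)
g: flip: (14,8,6)→(6,-8,14)
g: translate: b→4 (≡-8 mod 12), so (6,-8,14)→(6,4,12)
g: reduced (well bottom): (6,4,12) with a≤c, −a<b≤a
reduced forms (-8, -4, -9) vs (6, 4, 12) ⇒ inequivalent

no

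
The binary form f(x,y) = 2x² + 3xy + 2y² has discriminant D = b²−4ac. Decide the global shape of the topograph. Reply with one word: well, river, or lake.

D = b²−4ac = 3² − 4·2·2 = -7
D < 0 ⇒ definite ⇒ every region one sign ⇒ single well

well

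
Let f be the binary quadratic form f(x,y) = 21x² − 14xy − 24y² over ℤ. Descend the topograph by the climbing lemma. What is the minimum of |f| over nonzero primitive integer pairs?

descent: ρ → (-24,14,21)  [lands on river]
river: ρ → (21,28,-17)
river: ρ → (-17,40,9)
river: ρ → (9,32,-33)
river: ρ → (-33,34,8)
river: ρ → (8,46,-3)
river: ρ → (-3,44,23)
river: ρ → (23,2,-24)
river: ρ → (-24,46,1)
river: ρ → (1,46,-24)
river: ρ → (-24,2,23)
river: ρ → (23,44,-3)
river: ρ → (-3,46,8)
river: ρ → (8,34,-33)
river: ρ → (-33,32,9)
river: ρ → (9,40,-17)
river: ρ → (-17,28,21)
river: ρ → (21,14,-24)
river: ρ → (-24,34,11)
river: ρ → (11,32,-27)
river: ρ → (-27,22,16)
river: ρ → (16,42,-7)
river: ρ → (-7,42,16)
river: ρ → (16,22,-27)
river: ρ → (-27,32,11)
river: ρ → (11,34,-24)
closes: descent 1, river 26
min |a| on river = 1

1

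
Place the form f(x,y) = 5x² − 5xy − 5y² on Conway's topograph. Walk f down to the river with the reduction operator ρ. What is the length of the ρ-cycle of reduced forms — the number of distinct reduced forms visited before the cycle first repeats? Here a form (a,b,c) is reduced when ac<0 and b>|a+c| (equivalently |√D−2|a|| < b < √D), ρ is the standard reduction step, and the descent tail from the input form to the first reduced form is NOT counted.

D = 125, ⌊√D⌋ = 11
descent: ρ → (-5,5,5)  [lands on river]
river: ρ → (5,5,-5)
ρ-cycle length = 2 (tail of 1 descent step not counted)

2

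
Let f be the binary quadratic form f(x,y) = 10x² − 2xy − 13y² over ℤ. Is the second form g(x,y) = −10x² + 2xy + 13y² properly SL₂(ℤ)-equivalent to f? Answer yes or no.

D₁ = 524, D₂ = 524
river cycle of f (length 6): (10, 18, -5), (-5, 22, 2), (2, 22, -5), (-5, 18, 10), (10, 22, -1), (-1, 22, 10)
river cycle of g (length 6): (-10, 22, 1), (1, 22, -10), (-10, 18, 5), (5, 22, -2), (-2, 22, 5), (5, 18, -10)
cycles differ ⇒ inequivalent

no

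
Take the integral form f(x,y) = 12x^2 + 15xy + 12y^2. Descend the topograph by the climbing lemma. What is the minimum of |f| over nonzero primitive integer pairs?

translate: b→-9 (≡15 mod 24), so (12,15,12)→(12,-9,9)
flip: (12,-9,9)→(9,9,12)
reduced (well bottom): (9,9,12) with a≤c, −a<b≤a
well minimum = a = 9

9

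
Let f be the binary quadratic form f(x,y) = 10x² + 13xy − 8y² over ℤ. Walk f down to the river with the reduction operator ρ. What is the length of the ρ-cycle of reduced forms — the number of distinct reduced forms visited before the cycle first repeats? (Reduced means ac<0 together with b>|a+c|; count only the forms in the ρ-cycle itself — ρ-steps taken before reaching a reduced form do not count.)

D = 489, ⌊√D⌋ = 22
river: ρ → (-8,19,4)
river: ρ → (4,21,-3)
river: ρ → (-3,21,4)
river: ρ → (4,19,-8)
river: ρ → (-8,13,10)
river: ρ → (10,7,-11)
river: ρ → (-11,15,6)
river: ρ → (6,21,-2)
river: ρ → (-2,19,16)
river: ρ → (16,13,-5)
river: ρ → (-5,17,10)
river: ρ → (10,3,-12)
river: ρ → (-12,21,1)
river: ρ → (1,21,-12)
river: ρ → (-12,3,10)
river: ρ → (10,17,-5)
river: ρ → (-5,13,16)
river: ρ → (16,19,-2)
river: ρ → (-2,21,6)
river: ρ → (6,15,-11)
river: ρ → (-11,7,10)
river: ρ → (10,13,-8)
ρ-cycle length = 22 (tail of 0 descent steps not counted)

22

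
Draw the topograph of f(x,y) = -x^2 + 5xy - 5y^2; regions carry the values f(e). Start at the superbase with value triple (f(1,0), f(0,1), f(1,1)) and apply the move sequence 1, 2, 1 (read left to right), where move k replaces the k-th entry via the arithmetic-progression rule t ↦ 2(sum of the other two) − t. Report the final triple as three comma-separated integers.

start (-1,-5,-1) = (f(1,0),f(0,1),f(1,1))
replace slot 1: 2·((-5)+(-1)) − (-1) = -11 → (-11,-5,-1)
replace slot 2: 2·((-11)+(-1)) − (-5) = -19 → (-11,-19,-1)
replace slot 1: 2·((-19)+(-1)) − (-11) = -29 → (-29,-19,-1)

-29,-19,-1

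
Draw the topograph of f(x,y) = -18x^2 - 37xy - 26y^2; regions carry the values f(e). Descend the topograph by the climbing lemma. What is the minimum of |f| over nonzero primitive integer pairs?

translate: b→1 (≡37 mod 36), so (18,37,26)→(18,1,7)
flip: (18,1,7)→(7,-1,18)
reduced (well bottom): (7,-1,18) with a≤c, −a<b≤a
well minimum |f| = |-7| = 7 (negative-definite)

7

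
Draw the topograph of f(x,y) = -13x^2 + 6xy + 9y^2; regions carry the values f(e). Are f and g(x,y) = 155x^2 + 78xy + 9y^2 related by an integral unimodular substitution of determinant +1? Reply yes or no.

D₁ = 504, D₂ = 504
river cycle of f (length 10): (9, 12, -10), (-10, 8, 11), (11, 14, -7), (-7, 14, 11), (11, 8, -10), (-10, 12, 9), (9, 6, -13), (-13, 20, 2), (2, 20, -13), (-13, 6, 9)
river cycle of g (length 10): (9, 12, -10), (-10, 8, 11), (11, 14, -7), (-7, 14, 11), (11, 8, -10), (-10, 12, 9), (9, 6, -13), (-13, 20, 2), (2, 20, -13), (-13, 6, 9)
cycles coincide ⇒ equivalent

yes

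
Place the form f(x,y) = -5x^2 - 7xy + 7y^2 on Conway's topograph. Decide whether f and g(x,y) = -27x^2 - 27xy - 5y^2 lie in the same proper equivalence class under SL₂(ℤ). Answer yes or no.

D₁ = 189, D₂ = 189
river cycle of f (length 4): (7, 7, -5), (-5, 13, 1), (1, 13, -5), (-5, 7, 7)
river cycle of g (length 4): (-5, 7, 7), (7, 7, -5), (-5, 13, 1), (1, 13, -5)
cycles coincide ⇒ equivalent

yes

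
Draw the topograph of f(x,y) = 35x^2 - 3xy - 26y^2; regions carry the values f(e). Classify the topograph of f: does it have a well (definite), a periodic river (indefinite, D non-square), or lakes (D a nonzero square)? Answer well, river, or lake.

D = b²−4ac = (-3)² − 4·35·(-26) = 3649
D > 0 non-square ⇒ indefinite ⇒ periodic river

river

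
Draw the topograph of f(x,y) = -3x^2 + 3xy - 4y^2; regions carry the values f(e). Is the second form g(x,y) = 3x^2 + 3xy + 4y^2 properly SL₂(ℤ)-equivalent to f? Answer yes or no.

D₁ = -39, D₂ = -39
f is negative-definite; reduce −f:
−f: translate: b→3 (≡-3 mod 6), so (3,-3,4)→(3,3,4)
−f: reduced (well bottom): (3,3,4) with a≤c, −a<b≤a
flip sign back: reduced form of f is (-3,-3,-4)
g: reduced (well bottom): (3,3,4) with a≤c, −a<b≤a
reduced forms (-3, -3, -4) vs (3, 3, 4) ⇒ inequivalent

no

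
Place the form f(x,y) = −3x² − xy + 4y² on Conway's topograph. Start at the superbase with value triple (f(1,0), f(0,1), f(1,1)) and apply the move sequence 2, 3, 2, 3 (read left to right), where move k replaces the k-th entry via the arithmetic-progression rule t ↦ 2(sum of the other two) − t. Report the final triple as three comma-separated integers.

start (-3,4,0) = (f(1,0),f(0,1),f(1,1))
replace slot 2: 2·((-3)+0) − 4 = -10 → (-3,-10,0)
replace slot 3: 2·((-3)+(-10)) − 0 = -26 → (-3,-10,-26)
replace slot 2: 2·((-3)+(-26)) − (-10) = -48 → (-3,-48,-26)
replace slot 3: 2·((-3)+(-48)) − (-26) = -76 → (-3,-48,-76)

-3,-48,-76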